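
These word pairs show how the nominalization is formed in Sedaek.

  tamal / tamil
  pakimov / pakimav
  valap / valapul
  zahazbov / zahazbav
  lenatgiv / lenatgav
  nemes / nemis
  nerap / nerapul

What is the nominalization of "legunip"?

nerap and tamal both have last vowel 'a' yet inflect differently (nerapul, tamil), so the last vowel is not what conditions the rule; the final letter is.
"legunip" ends in -p. The stems ending in -p (nerap → nerapul, valap → valapul) add -ul.
So legunip → legunipul.

legunipul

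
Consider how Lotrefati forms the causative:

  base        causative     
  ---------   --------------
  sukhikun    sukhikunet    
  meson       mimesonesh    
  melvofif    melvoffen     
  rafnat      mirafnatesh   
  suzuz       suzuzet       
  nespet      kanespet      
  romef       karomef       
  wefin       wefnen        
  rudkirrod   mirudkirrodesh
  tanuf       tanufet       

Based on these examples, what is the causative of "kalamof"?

"kalamof" has last vowel 'o'. The stems whose last vowel is 'o' (meson → mimesonesh, rudkirrod → mirudkirrodesh) add mi- … -esh around the stem.
The other patterns: stems whose last vowel is 'u' add -et; stems whose last vowel is 'i' delete the last vowel and add -en; stems whose last vowel is 'e' add the prefix ka-.
So kalamof → mikalamofesh.

mikalamofesh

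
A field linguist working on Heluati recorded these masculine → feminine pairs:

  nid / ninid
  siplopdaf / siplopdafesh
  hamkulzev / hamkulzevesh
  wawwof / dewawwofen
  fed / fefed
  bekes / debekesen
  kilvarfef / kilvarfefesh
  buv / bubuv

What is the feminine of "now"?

nonow

wawwof and kilvarfef both end in -f yet inflect differently (dewawwofen, kilvarfefesh), so the final letter is not what conditions the rule; the number of vowels is.
"now" has 1 vowel. The stems with 1 vowel (buv → bubuv, fed → fefed, nid → ninid) repeat the first consonant+vowel as a prefix.
The other patterns: stems with 2 vowels add de- … -en around the stem; stems with 3 vowels add -esh.
So now → nonow.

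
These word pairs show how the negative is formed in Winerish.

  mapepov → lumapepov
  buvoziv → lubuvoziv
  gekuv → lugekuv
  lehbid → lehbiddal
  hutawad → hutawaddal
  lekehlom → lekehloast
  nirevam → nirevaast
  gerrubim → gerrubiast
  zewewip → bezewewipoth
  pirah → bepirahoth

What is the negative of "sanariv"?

lusanariv

buvoziv and lehbid both have last vowel 'i' yet inflect differently (lubuvoziv, lehbiddal), so the last vowel is not what conditions the rule; the final letter is.
"sanariv" ends in -v. The stems ending in -v (mapepov → lumapepov, buvoziv → lubuvoziv, gekuv → lugekuv) add the prefix lu-.
So sanariv → lusanariv.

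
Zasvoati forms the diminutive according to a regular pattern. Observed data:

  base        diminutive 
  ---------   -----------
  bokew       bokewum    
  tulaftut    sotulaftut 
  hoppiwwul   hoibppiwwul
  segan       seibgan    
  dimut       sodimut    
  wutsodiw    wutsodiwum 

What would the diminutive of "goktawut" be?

sogoktawut

tulaftut and hoppiwwul both have last vowel 'u' yet inflect differently (sotulaftut, hoibppiwwul), so the last vowel is not what conditions the rule; the final letter is.
"goktawut" ends in -t. The stems ending in -t (tulaftut → sotulaftut, dimut → sodimut) add the prefix so-.
The other patterns: stems ending in -w add -um; stems ending in -l or -n insert -ib- after the first vowel.
So goktawut → sogoktawut.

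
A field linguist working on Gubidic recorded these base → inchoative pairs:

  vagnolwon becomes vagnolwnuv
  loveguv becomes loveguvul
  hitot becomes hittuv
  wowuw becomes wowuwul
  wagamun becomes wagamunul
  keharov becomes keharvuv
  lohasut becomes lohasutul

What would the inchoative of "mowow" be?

mowwuv

"mowow" has last vowel 'o'. The stems whose last vowel is 'o' (keharov → keharvuv, vagnolwon → vagnolwnuv, hitot → hittuv) delete the last vowel and add -uv.
The other pattern: stems whose last vowel is 'u' add -ul.
So mowow → mowwuv.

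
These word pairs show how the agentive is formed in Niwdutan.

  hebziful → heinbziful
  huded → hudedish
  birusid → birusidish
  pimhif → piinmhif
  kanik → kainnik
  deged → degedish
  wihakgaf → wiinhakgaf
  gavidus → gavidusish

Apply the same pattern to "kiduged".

"kiduged" ends in -d. The stems ending in -d (birusid → birusidish, deged → degedish, huded → hudedish) add -ish.
So kiduged → kidugedish.

kidugedish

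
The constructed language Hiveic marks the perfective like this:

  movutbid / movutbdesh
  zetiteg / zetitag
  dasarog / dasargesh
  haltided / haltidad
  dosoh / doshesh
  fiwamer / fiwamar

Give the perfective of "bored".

borad

haltided and movutbid both end in -d yet inflect differently (haltidad, movutbdesh), so the final letter is not what conditions the rule; the last vowel is.
"bored" has last vowel 'e'. The stems whose last vowel is 'e' (haltided → haltidad, zetiteg → zetitag, fiwamer → fiwamar) change the last vowel to 'a'.
So bored → borad.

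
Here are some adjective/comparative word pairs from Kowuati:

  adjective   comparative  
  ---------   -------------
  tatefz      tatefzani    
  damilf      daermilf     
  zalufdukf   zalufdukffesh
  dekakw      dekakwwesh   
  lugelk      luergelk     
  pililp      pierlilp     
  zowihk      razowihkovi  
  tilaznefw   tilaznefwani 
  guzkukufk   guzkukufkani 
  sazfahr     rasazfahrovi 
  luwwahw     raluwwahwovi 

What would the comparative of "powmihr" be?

rapowmihrovi

zowihk and lugelk both end in -k yet inflect differently (razowihkovi, luergelk), so the final letter is not what conditions the rule; the second-to-last letter is.
"powmihr" has second-to-last letter 'h'. The stems whose second-to-last letter is 'h' (sazfahr → rasazfahrovi, luwwahw → raluwwahwovi, zowihk → razowihkovi) add ra- … -ovi around the stem.
The other patterns: stems whose second-to-last letter is 'l' insert -er- after the first vowel; stems whose second-to-last letter is 'f' add -ani; stems whose second-to-last letter is 'k' double the final consonant and add -esh.
So powmihr → rapowmihrovi.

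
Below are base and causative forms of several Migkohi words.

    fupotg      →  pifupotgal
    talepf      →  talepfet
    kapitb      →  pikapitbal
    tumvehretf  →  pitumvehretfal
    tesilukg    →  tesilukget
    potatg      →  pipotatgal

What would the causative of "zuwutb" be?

tumvehretf and talepf both end in -f yet inflect differently (pitumvehretfal, talepfet), so the final letter is not what conditions the rule; the second-to-last letter is.
"zuwutb" has second-to-last letter 't'. The stems whose second-to-last letter is 't' (fupotg → pifupotgal, tumvehretf → pitumvehretfal, kapitb → pikapitbal) add pi- … -al around the stem.
The other pattern: stems whose second-to-last letter is 'k' or 'p' add -et.
So zuwutb → pizuwutbal.

pizuwutbal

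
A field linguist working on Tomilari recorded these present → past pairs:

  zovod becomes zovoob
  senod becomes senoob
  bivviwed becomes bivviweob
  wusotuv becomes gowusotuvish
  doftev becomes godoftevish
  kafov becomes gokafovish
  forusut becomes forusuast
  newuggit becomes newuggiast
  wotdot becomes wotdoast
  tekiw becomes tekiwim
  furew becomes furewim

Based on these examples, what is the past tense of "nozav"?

bivviwed and doftev both have last vowel 'e' yet inflect differently (bivviweob, godoftevish), so the last vowel is not what conditions the rule; the final letter is.
"nozav" ends in -v. The stems ending in -v (wusotuv → gowusotuvish, doftev → godoftevish, kafov → gokafovish) add go- … -ish around the stem.
The other patterns: stems ending in -d drop the final letter and add -ob; stems ending in -t drop the final letter and add -ast; stems ending in -w add -im.
So nozav → gonozavish.

gonozavish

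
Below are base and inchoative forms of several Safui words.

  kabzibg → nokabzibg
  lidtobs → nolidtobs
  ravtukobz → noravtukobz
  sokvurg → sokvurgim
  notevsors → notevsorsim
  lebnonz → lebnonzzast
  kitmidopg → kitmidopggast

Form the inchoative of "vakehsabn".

kabzibg and sokvurg both end in -g yet inflect differently (nokabzibg, sokvurgim), so the final letter is not what conditions the rule; the second-to-last letter is.
"vakehsabn" has second-to-last letter 'b'. The stems whose second-to-last letter is 'b' (kabzibg → nokabzibg, lidtobs → nolidtobs, ravtukobz → noravtukobz) add the prefix no-.
So vakehsabn → novakehsabn.

novakehsabn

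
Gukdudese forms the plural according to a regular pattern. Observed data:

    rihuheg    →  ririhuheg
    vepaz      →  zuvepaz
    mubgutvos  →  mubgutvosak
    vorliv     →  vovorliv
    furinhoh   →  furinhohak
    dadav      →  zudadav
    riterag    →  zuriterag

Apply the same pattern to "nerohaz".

zunerohaz

riterag and rihuheg both end in -g yet inflect differently (zuriterag, ririhuheg), so the final letter is not what conditions the rule; the last vowel is.
"nerohaz" has last vowel 'a'. The stems whose last vowel is 'a' (riterag → zuriterag, vepaz → zuvepaz, dadav → zudadav) add the prefix zu-.
So nerohaz → zunerohaz.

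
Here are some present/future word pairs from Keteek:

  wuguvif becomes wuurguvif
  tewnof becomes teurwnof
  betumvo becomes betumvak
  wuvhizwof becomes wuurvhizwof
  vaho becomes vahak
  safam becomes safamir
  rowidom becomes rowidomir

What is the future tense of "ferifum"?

"ferifum" ends in -m. The stems ending in -m (safam → safamir, rowidom → rowidomir) add -ir.
The other patterns: stems ending in -o drop the final letter and add -ak; stems ending in -f insert -ur- after the first vowel.
So ferifum → ferifumir.

ferifumir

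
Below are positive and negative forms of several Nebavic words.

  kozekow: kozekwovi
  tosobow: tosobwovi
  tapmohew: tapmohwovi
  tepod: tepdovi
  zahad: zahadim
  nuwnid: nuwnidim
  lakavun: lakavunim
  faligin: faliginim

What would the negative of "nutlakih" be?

nutlakihim

tepod and zahad both end in -d yet inflect differently (tepdovi, zahadim), so the final letter is not what conditions the rule; the last vowel is.
"nutlakih" has last vowel 'i'. The stems whose last vowel is 'i' (nuwnid → nuwnidim, faligin → faliginim) add -im.
The other pattern: stems whose last vowel is 'e' or 'o' delete the last vowel and add -ovi.
So nutlakih → nutlakihim.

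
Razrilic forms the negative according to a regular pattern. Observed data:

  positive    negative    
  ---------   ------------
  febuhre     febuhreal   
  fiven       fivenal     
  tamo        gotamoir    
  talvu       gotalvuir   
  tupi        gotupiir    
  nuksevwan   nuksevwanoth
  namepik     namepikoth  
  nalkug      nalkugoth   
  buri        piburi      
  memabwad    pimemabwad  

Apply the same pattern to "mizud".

pimizud

fiven and nuksevwan both end in -n yet inflect differently (fivenal, nuksevwanoth), so the final letter is not what conditions the rule; the first letter is.
"mizud" begins with m-. The one such stem in the data (memabwad → pimemabwad) adds the prefix pi-, so the same rule applies.
So mizud → pimizud.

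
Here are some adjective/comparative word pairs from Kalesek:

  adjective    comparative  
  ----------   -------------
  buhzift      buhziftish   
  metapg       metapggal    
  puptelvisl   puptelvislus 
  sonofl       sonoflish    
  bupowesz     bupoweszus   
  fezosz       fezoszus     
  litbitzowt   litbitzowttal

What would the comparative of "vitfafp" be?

puptelvisl and sonofl both end in -l yet inflect differently (puptelvislus, sonoflish), so the final letter is not what conditions the rule; the second-to-last letter is.
"vitfafp" has second-to-last letter 'f'. The stems whose second-to-last letter is 'f' (buhzift → buhziftish, sonofl → sonoflish) add -ish.
So vitfafp → vitfafpish.

vitfafpish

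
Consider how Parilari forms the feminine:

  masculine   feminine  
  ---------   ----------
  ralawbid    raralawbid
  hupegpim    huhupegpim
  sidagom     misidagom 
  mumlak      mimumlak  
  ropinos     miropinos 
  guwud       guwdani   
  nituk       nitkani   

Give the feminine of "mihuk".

mihkani

hupegpim and sidagom both end in -m yet inflect differently (huhupegpim, misidagom), so the final letter is not what conditions the rule; the last vowel is.
"mihuk" has last vowel 'u'. The stems whose last vowel is 'u' (guwud → guwdani, nituk → nitkani) delete the last vowel and add -ani.
The other patterns: stems whose last vowel is 'i' repeat the first consonant+vowel as a prefix; stems whose last vowel is 'a' or 'o' add the prefix mi-.
So mihuk → mihkani.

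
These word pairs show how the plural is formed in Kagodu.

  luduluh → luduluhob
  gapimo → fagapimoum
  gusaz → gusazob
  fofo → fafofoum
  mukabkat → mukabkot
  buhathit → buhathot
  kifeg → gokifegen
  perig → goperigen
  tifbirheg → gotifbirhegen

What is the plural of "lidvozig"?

gusaz and mukabkat both have last vowel 'a' yet inflect differently (gusazob, mukabkot), so the last vowel is not what conditions the rule; the final letter is.
"lidvozig" ends in -g. The stems ending in -g (tifbirheg → gotifbirhegen, perig → goperigen, kifeg → gokifegen) add go- … -en around the stem.
The other patterns: stems ending in -o add fa- … -um around the stem; stems ending in -h or -z add -ob; stems ending in -t change the last vowel to 'o'.
So lidvozig → golidvozigen.

golidvozigen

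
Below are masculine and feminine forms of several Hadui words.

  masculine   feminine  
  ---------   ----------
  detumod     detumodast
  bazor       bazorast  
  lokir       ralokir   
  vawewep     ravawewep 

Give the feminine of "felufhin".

"felufhin" has last vowel 'i'. The one such stem in the data (lokir → ralokir) adds the prefix ra-, so the same rule applies.
So felufhin → rafelufhin.

rafelufhin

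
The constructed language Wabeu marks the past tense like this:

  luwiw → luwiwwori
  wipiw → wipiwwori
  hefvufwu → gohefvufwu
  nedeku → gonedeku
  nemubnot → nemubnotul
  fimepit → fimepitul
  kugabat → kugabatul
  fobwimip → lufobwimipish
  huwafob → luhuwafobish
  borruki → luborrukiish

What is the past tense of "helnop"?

"helnop" ends in -p. The one such stem in the data (fobwimip → lufobwimipish) adds lu- … -ish around the stem, so the same rule applies.
The other patterns: stems ending in -w double the final consonant and add -ori; stems ending in -u add the prefix go-; stems ending in -t add -ul.
So helnop → luhelnopish.

luhelnopish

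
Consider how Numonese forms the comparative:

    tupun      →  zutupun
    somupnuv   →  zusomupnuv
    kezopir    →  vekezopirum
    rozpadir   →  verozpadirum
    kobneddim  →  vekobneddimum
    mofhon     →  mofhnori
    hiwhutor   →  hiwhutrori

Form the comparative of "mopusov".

mopusvori

tupun and mofhon both end in -n yet inflect differently (zutupun, mofhnori), so the final letter is not what conditions the rule; the last vowel is.
"mopusov" has last vowel 'o'. The stems whose last vowel is 'o' (mofhon → mofhnori, hiwhutor → hiwhutrori) delete the last vowel and add -ori.
So mopusov → mopusvori.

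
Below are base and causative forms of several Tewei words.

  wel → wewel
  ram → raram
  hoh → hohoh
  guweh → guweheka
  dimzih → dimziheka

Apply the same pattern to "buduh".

hoh and guweh both end in -h yet inflect differently (hohoh, guweheka), so the final letter is not what conditions the rule; the number of vowels is.
"buduh" has 2 vowels. The stems with 2 vowels (guweh → guweheka, dimzih → dimziheka) add -eka.
The other pattern: stems with 1 vowel repeat the first consonant+vowel as a prefix.
So buduh → buduheka.

buduheka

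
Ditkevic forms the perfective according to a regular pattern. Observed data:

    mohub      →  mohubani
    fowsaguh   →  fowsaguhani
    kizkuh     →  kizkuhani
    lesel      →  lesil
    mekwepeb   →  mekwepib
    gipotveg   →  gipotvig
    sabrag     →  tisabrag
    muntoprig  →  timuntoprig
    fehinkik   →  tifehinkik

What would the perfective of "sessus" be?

mohub and mekwepeb both end in -b yet inflect differently (mohubani, mekwepib), so the final letter is not what conditions the rule; the last vowel is.
"sessus" has last vowel 'u'. The stems whose last vowel is 'u' (mohub → mohubani, fowsaguh → fowsaguhani, kizkuh → kizkuhani) add -ani.
The other patterns: stems whose last vowel is 'e' change the last vowel to 'i'; stems whose last vowel is 'a' or 'i' add the prefix ti-.
So sessus → sessusani.

sessusani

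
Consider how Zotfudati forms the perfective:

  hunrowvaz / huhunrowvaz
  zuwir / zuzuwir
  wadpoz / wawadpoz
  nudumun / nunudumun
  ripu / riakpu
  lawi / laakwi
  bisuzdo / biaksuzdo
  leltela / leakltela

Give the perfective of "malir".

nudumun and ripu both have last vowel 'u' yet inflect differently (nunudumun, riakpu), so the last vowel is not what conditions the rule; whether the stem ends in a vowel or a consonant is.
"malir" ends in a consonant. The stems ending in a consonant (hunrowvaz → huhunrowvaz, zuwir → zuzuwir, wadpoz → wawadpoz) repeat the first consonant+vowel as a prefix.
So malir → mamalir.

mamalir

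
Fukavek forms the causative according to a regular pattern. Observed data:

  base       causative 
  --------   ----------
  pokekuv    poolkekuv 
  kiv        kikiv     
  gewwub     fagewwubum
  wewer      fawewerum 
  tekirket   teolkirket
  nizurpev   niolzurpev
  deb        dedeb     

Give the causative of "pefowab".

deb and gewwub both end in -b yet inflect differently (dedeb, fagewwubum), so the final letter is not what conditions the rule; the number of vowels is.
"pefowab" has 3 vowels. The stems with 3 vowels (nizurpev → niolzurpev, pokekuv → poolkekuv, tekirket → teolkirket) insert -ol- after the first vowel.
The other patterns: stems with 1 vowel repeat the first consonant+vowel as a prefix; stems with 2 vowels add fa- … -um around the stem.
So pefowab → peolfowab.

peolfowab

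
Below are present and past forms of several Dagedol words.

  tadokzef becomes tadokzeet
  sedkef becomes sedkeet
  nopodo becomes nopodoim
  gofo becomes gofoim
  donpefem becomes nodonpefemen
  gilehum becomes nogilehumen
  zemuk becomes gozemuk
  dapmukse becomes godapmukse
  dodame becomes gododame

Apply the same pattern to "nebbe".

gonebbe

tadokzef and donpefem both have last vowel 'e' yet inflect differently (tadokzeet, nodonpefemen), so the last vowel is not what conditions the rule; the final letter is.
"nebbe" ends in -e. The stems ending in -e (dapmukse → godapmukse, dodame → gododame) add the prefix go-.
So nebbe → gonebbe.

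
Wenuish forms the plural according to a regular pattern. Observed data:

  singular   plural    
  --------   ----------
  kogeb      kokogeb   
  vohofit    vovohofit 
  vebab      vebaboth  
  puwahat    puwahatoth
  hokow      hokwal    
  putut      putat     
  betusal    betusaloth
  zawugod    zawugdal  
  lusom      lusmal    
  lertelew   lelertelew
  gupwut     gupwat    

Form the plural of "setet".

vohofit and gupwut both end in -t yet inflect differently (vovohofit, gupwat), so the final letter is not what conditions the rule; the last vowel is.
"setet" has last vowel 'e'. The stems whose last vowel is 'e' (lertelew → lelertelew, kogeb → kokogeb) repeat the first consonant+vowel as a prefix.
So setet → sesetet.

sesetet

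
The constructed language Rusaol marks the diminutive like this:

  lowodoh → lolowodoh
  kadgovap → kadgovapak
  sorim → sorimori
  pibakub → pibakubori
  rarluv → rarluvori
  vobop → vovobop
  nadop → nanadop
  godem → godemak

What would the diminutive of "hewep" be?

sorim and godem both end in -m yet inflect differently (sorimori, godemak), so the final letter is not what conditions the rule; the last vowel is.
"hewep" has last vowel 'e'. The one such stem in the data (godem → godemak) adds -ak, so the same rule applies.
So hewep → hewepak.

hewepak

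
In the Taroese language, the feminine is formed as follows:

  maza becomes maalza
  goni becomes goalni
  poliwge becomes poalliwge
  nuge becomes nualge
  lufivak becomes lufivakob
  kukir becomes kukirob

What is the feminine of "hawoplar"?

hawoplarob

"hawoplar" ends in a consonant. The stems ending in a consonant (lufivak → lufivakob, kukir → kukirob) add -ob.
The other pattern: stems ending in a vowel insert -al- after the first vowel.
So hawoplar → hawoplarob.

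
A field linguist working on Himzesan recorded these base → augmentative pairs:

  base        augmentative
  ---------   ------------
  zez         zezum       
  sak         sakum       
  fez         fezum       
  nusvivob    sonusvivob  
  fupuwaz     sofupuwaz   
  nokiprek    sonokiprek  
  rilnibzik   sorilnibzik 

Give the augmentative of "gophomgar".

sogophomgar

"gophomgar" has 3 vowels. The stems with 3 vowels (nusvivob → sonusvivob, fupuwaz → sofupuwaz, nokiprek → sonokiprek) add the prefix so-.
So gophomgar → sogophomgar.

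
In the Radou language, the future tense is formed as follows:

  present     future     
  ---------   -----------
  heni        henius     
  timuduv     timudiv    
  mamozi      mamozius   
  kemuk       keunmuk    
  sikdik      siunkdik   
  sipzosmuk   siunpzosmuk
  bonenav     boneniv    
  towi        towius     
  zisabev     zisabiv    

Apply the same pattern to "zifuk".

ziunfuk

timuduv and kemuk both have last vowel 'u' yet inflect differently (timudiv, keunmuk), so the last vowel is not what conditions the rule; the final letter is.
"zifuk" ends in -k. The stems ending in -k (kemuk → keunmuk, sikdik → siunkdik, sipzosmuk → siunpzosmuk) insert -un- after the first vowel.
The other patterns: stems ending in -v change the last vowel to 'i'; stems ending in -i add -us.
So zifuk → ziunfuk.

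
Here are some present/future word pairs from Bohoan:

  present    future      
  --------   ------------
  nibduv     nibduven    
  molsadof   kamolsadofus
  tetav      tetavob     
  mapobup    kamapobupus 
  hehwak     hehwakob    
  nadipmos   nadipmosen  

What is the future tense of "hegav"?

hegavob

nibduv and tetav both end in -v yet inflect differently (nibduven, tetavob), so the final letter is not what conditions the rule; the first letter is.
"hegav" begins with h-. The one such stem in the data (hehwak → hehwakob) adds -ob, so the same rule applies.
The other patterns: stems beginning with m- add ka- … -us around the stem; stems beginning with n- add -en.
So hegav → hegavob.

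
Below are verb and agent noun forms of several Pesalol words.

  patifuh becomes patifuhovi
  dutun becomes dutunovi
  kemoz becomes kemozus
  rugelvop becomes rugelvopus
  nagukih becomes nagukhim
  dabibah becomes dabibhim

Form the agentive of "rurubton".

rurubtonus

patifuh and nagukih both end in -h yet inflect differently (patifuhovi, nagukhim), so the final letter is not what conditions the rule; the last vowel is.
"rurubton" has last vowel 'o'. The stems whose last vowel is 'o' (kemoz → kemozus, rugelvop → rugelvopus) add -us.
The other patterns: stems whose last vowel is 'u' add -ovi; stems whose last vowel is 'a' or 'i' delete the last vowel and add -im.
So rurubton → rurubtonus.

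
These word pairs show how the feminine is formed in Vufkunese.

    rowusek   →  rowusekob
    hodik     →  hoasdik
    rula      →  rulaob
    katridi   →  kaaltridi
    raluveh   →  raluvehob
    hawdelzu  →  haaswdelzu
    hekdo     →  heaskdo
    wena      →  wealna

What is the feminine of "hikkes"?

hiaskkes

hodik and rowusek both end in -k yet inflect differently (hoasdik, rowusekob), so the final letter is not what conditions the rule; the first letter is.
"hikkes" begins with h-. The stems beginning with h- (hawdelzu → haaswdelzu, hodik → hoasdik, hekdo → heaskdo) insert -as- after the first vowel.
The other patterns: stems beginning with r- add -ob; stems beginning with k- or w- insert -al- after the first vowel.
So hikkes → hiaskkes.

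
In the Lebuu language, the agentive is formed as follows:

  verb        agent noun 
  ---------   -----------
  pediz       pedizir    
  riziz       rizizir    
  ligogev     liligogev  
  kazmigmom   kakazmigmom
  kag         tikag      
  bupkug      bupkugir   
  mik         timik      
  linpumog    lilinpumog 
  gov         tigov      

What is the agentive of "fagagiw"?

"fagagiw" has 3 vowels. The stems with 3 vowels (kazmigmom → kakazmigmom, ligogev → liligogev, linpumog → lilinpumog) repeat the first consonant+vowel as a prefix.
The other patterns: stems with 1 vowel add the prefix ti-; stems with 2 vowels add -ir.
So fagagiw → fafagagiw.

fafagagiw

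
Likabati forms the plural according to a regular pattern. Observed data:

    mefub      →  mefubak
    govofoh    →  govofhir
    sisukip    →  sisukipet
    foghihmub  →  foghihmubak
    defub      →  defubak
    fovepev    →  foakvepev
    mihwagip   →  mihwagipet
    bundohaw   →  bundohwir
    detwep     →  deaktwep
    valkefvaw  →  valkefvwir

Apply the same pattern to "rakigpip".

rakigpipet

sisukip and detwep both end in -p yet inflect differently (sisukipet, deaktwep), so the final letter is not what conditions the rule; the last vowel is.
"rakigpip" has last vowel 'i'. The stems whose last vowel is 'i' (sisukip → sisukipet, mihwagip → mihwagipet) add -et.
The other patterns: stems whose last vowel is 'e' insert -ak- after the first vowel; stems whose last vowel is 'u' add -ak; stems whose last vowel is 'a' or 'o' delete the last vowel and add -ir.
So rakigpip → rakigpipet.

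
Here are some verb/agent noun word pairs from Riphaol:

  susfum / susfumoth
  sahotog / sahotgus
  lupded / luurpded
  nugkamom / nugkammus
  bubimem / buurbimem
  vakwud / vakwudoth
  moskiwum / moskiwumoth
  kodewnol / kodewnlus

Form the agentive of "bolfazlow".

bolfazlwus

"bolfazlow" has last vowel 'o'. The stems whose last vowel is 'o' (kodewnol → kodewnlus, nugkamom → nugkammus, sahotog → sahotgus) delete the last vowel and add -us.
The other patterns: stems whose last vowel is 'e' insert -ur- after the first vowel; stems whose last vowel is 'u' add -oth.
So bolfazlow → bolfazlwus.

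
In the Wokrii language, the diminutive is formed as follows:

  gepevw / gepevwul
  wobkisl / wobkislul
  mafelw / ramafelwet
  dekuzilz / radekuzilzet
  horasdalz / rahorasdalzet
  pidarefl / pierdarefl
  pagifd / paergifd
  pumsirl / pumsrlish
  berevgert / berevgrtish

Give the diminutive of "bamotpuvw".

gepevw and mafelw both end in -w yet inflect differently (gepevwul, ramafelwet), so the final letter is not what conditions the rule; the second-to-last letter is.
"bamotpuvw" has second-to-last letter 'v'. The one such stem in the data (gepevw → gepevwul) adds -ul, so the same rule applies.
The other patterns: stems whose second-to-last letter is 'l' add ra- … -et around the stem; stems whose second-to-last letter is 'f' insert -er- after the first vowel; stems whose second-to-last letter is 'r' delete the last vowel and add -ish.
So bamotpuvw → bamotpuvwul.

bamotpuvwul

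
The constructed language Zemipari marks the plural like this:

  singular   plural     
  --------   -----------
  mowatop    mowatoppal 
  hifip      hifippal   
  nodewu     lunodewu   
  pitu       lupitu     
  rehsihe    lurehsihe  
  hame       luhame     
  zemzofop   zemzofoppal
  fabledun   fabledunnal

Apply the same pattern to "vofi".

luvofi

fabledun and nodewu both have last vowel 'u' yet inflect differently (fabledunnal, lunodewu), so the last vowel is not what conditions the rule; whether the stem ends in a vowel or a consonant is.
"vofi" ends in a vowel. The stems ending in a vowel (nodewu → lunodewu, pitu → lupitu, rehsihe → lurehsihe) add the prefix lu-.
The other pattern: stems ending in a consonant double the final consonant and add -al.
So vofi → luvofi.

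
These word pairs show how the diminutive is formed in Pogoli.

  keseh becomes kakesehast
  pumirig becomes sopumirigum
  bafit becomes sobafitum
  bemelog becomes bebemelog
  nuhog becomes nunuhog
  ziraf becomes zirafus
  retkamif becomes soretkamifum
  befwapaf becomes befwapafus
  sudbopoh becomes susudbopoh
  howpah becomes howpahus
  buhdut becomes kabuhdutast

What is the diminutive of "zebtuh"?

buhdut and bafit both end in -t yet inflect differently (kabuhdutast, sobafitum), so the final letter is not what conditions the rule; the last vowel is.
"zebtuh" has last vowel 'u'. The one such stem in the data (buhdut → kabuhdutast) adds ka- … -ast around the stem, so the same rule applies.
So zebtuh → kazebtuhast.

kazebtuhast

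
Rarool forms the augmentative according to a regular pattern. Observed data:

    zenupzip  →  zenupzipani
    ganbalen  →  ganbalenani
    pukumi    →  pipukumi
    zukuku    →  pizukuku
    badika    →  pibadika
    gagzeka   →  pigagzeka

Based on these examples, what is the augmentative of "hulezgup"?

pukumi and zenupzip both have last vowel 'i' yet inflect differently (pipukumi, zenupzipani), so the last vowel is not what conditions the rule; whether the stem ends in a vowel or a consonant is.
"hulezgup" ends in a consonant. The stems ending in a consonant (ganbalen → ganbalenani, zenupzip → zenupzipani) add -ani.
So hulezgup → hulezgupani.

hulezgupani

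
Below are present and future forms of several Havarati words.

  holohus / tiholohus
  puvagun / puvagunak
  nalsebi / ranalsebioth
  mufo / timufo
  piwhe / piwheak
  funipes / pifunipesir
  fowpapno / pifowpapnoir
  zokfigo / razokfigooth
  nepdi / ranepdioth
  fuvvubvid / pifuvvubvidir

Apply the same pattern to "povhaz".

povhazak

"povhaz" begins with p-. The stems beginning with p- (piwhe → piwheak, puvagun → puvagunak) add -ak.
The other patterns: stems beginning with f- add pi- … -ir around the stem; stems beginning with h- or m- add the prefix ti-; stems beginning with n- or z- add ra- … -oth around the stem.
So povhaz → povhazak.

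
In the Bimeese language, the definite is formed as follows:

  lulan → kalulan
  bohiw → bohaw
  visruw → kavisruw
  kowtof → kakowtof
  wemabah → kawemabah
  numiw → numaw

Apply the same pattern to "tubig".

numiw and visruw both end in -w yet inflect differently (numaw, kavisruw), so the final letter is not what conditions the rule; the last vowel is.
"tubig" has last vowel 'i'. The stems whose last vowel is 'i' (numiw → numaw, bohiw → bohaw) change the last vowel to 'a'.
The other pattern: stems whose last vowel is 'a', 'o' or 'u' add the prefix ka-.
So tubig → tubag.

tubag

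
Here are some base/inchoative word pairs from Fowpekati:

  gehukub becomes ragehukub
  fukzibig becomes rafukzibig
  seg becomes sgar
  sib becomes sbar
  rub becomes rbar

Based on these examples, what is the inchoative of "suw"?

fukzibig and seg both end in -g yet inflect differently (rafukzibig, sgar), so the final letter is not what conditions the rule; the number of vowels is.
"suw" has 1 vowel. The stems with 1 vowel (seg → sgar, sib → sbar, rub → rbar) delete the last vowel and add -ar.
The other pattern: stems with 3 vowels add the prefix ra-.
So suw → swar.

swar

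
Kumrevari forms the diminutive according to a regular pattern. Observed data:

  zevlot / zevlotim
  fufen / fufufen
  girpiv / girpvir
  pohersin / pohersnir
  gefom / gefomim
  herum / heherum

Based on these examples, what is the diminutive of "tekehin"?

tekehnir

pohersin and fufen both end in -n yet inflect differently (pohersnir, fufufen), so the final letter is not what conditions the rule; the last vowel is.
"tekehin" has last vowel 'i'. The stems whose last vowel is 'i' (girpiv → girpvir, pohersin → pohersnir) delete the last vowel and add -ir.
So tekehin → tekehnir.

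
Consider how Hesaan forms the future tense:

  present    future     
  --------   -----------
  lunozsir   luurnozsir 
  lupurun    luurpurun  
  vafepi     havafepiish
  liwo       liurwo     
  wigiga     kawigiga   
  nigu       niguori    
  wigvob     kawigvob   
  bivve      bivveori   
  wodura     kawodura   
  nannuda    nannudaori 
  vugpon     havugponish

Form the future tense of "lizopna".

"lizopna" begins with l-. The stems beginning with l- (lupurun → luurpurun, liwo → liurwo, lunozsir → luurnozsir) insert -ur- after the first vowel.
So lizopna → liurzopna.

liurzopna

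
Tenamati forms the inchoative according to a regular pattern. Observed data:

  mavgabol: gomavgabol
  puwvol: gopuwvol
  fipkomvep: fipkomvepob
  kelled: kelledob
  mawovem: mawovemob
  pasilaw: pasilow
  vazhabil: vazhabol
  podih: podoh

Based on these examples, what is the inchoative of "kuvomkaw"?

mavgabol and vazhabil both end in -l yet inflect differently (gomavgabol, vazhabol), so the final letter is not what conditions the rule; the last vowel is.
"kuvomkaw" has last vowel 'a'. The one such stem in the data (pasilaw → pasilow) changes the last vowel to 'o' (as do vazhabil, podih), so the same rule applies.
The other patterns: stems whose last vowel is 'o' add the prefix go-; stems whose last vowel is 'e' add -ob.
So kuvomkaw → kuvomkow.

kuvomkow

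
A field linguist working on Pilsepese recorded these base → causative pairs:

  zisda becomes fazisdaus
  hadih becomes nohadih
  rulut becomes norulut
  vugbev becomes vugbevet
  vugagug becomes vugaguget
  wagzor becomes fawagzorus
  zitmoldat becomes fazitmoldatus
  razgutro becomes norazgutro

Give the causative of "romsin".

rulut and zitmoldat both end in -t yet inflect differently (norulut, fazitmoldatus), so the final letter is not what conditions the rule; the first letter is.
"romsin" begins with r-. The stems beginning with r- (razgutro → norazgutro, rulut → norulut) add the prefix no-.
The other patterns: stems beginning with v- add -et; stems beginning with w- or z- add fa- … -us around the stem.
So romsin → noromsin.

noromsin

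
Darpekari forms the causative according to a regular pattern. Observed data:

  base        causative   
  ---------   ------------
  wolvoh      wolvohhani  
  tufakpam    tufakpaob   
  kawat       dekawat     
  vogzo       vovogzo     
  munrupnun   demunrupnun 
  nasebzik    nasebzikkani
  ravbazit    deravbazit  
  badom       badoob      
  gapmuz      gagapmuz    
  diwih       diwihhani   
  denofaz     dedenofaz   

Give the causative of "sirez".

sisirez

ravbazit and diwih both have last vowel 'i' yet inflect differently (deravbazit, diwihhani), so the last vowel is not what conditions the rule; the final letter is.
"sirez" ends in -z. The stems ending in -z (denofaz → dedenofaz, gapmuz → gagapmuz) repeat the first consonant+vowel as a prefix.
The other patterns: stems ending in -n or -t add the prefix de-; stems ending in -h or -k double the final consonant and add -ani; stems ending in -m drop the final letter and add -ob.
So sirez → sisirez.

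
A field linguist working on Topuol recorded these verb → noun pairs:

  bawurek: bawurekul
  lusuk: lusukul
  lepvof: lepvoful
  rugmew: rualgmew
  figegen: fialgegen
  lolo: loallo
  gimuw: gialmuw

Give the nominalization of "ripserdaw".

rialpserdaw

bawurek and rugmew both have last vowel 'e' yet inflect differently (bawurekul, rualgmew), so the last vowel is not what conditions the rule; the final letter is.
"ripserdaw" ends in -w. The stems ending in -w (rugmew → rualgmew, gimuw → gialmuw) insert -al- after the first vowel.
So ripserdaw → rialpserdaw.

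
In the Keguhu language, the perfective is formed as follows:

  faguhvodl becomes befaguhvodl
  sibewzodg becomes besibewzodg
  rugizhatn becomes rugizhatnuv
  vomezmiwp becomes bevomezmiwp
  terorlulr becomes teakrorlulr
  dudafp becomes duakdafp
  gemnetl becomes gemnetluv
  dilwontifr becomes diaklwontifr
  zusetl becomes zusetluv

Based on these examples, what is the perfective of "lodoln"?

loakdoln

gemnetl and faguhvodl both end in -l yet inflect differently (gemnetluv, befaguhvodl), so the final letter is not what conditions the rule; the second-to-last letter is.
"lodoln" has second-to-last letter 'l'. The one such stem in the data (terorlulr → teakrorlulr) inserts -ak- after the first vowel (as do dilwontifr, dudafp), so the same rule applies.
So lodoln → loakdoln.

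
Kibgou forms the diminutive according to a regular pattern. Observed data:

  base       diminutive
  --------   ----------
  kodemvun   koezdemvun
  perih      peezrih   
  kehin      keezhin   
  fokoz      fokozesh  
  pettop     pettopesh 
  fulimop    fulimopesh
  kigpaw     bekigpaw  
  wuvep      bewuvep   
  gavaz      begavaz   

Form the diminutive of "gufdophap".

begufdophap

pettop and wuvep both end in -p yet inflect differently (pettopesh, bewuvep), so the final letter is not what conditions the rule; the last vowel is.
"gufdophap" has last vowel 'a'. The stems whose last vowel is 'a' (kigpaw → bekigpaw, gavaz → begavaz) add the prefix be-.
So gufdophap → begufdophap.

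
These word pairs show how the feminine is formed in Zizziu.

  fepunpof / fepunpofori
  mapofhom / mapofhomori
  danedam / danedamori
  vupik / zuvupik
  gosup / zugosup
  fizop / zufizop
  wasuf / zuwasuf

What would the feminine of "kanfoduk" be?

"kanfoduk" has 3 vowels. The stems with 3 vowels (fepunpof → fepunpofori, mapofhom → mapofhomori, danedam → danedamori) add -ori.
The other pattern: stems with 2 vowels add the prefix zu-.
So kanfoduk → kanfodukori.

kanfodukori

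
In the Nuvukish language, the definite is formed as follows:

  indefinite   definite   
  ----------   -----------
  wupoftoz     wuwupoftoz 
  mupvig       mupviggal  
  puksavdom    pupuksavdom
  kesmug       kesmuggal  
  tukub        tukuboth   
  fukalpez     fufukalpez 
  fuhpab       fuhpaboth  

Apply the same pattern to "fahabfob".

fahabfoboth

"fahabfob" ends in -b. The stems ending in -b (tukub → tukuboth, fuhpab → fuhpaboth) add -oth.
So fahabfob → fahabfoboth.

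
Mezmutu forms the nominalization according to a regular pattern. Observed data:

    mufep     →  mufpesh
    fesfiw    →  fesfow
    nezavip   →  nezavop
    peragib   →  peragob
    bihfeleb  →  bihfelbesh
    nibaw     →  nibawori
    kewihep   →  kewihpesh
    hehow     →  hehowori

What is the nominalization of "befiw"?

"befiw" has last vowel 'i'. The stems whose last vowel is 'i' (nezavip → nezavop, fesfiw → fesfow, peragib → peragob) change the last vowel to 'o'.
The other patterns: stems whose last vowel is 'e' delete the last vowel and add -esh; stems whose last vowel is 'a' or 'o' add -ori.
So befiw → befow.

befow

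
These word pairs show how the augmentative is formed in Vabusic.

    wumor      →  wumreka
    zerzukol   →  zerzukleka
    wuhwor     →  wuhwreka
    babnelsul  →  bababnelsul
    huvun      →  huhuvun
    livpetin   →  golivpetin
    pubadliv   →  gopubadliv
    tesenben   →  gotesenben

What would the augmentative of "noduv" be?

"noduv" has last vowel 'u'. The stems whose last vowel is 'u' (babnelsul → bababnelsul, huvun → huhuvun) repeat the first consonant+vowel as a prefix.
The other patterns: stems whose last vowel is 'o' delete the last vowel and add -eka; stems whose last vowel is 'e' or 'i' add the prefix go-.
So noduv → nonoduv.

nonoduv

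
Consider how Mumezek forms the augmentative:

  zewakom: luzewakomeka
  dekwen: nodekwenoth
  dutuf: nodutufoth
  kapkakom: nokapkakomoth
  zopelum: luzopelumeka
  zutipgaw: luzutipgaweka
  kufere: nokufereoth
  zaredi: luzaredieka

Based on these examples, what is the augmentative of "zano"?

"zano" begins with z-. The stems beginning with z- (zaredi → luzaredieka, zopelum → luzopelumeka, zewakom → luzewakomeka) add lu- … -eka around the stem.
So zano → luzanoeka.

luzanoeka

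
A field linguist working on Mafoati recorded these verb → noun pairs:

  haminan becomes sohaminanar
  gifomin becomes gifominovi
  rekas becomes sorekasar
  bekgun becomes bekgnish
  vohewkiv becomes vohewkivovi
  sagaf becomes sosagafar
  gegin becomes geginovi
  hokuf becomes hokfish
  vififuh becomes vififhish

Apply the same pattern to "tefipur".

hokuf and sagaf both end in -f yet inflect differently (hokfish, sosagafar), so the final letter is not what conditions the rule; the last vowel is.
"tefipur" has last vowel 'u'. The stems whose last vowel is 'u' (hokuf → hokfish, vififuh → vififhish, bekgun → bekgnish) delete the last vowel and add -ish.
The other patterns: stems whose last vowel is 'a' add so- … -ar around the stem; stems whose last vowel is 'i' add -ovi.
So tefipur → tefiprish.

tefiprish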